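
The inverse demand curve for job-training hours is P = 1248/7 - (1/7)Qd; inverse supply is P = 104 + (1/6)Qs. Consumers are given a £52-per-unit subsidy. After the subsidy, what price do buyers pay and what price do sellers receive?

Pre-subsidy: 1248/7 - (1/7)Q = 104 + (1/6)Q gives Q* = 240 and P* = 144.
With the rebate, buyers effectively pay Pb = Ps − 52, where Ps is the price sellers receive.
On the curves, Pb = 1248/7 - (1/7)Q and Ps = 104 + (1/6)Q; the wedge Ps − Pb = 52 gives 104 + (1/6)Q − (1248/7 - (1/7)Q) = 52, so Q' = 408.
Then Pb = 1248/7 − (1/7)·408 = 120 and Ps = 104 + (1/6)·408 = 172.

Buyers pay £120; sellers receive £172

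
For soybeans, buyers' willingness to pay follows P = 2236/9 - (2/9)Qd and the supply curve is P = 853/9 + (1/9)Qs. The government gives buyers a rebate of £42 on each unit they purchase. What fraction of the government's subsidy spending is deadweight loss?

DWL / government spending = 63/587

Pre-subsidy: 2236/9 - (2/9)Q = 853/9 + (1/9)Q gives Q* = 461 and P* = 146.
With the rebate, buyers effectively pay Pb = Ps − 42, where Ps is the price sellers receive.
On the curves, Pb = 2236/9 - (2/9)Q and Ps = 853/9 + (1/9)Q; the wedge Ps − Pb = 42 gives 853/9 + (1/9)Q − (2236/9 - (2/9)Q) = 42, so Q' = 587.
Then Pb = 2236/9 − (2/9)·587 = 118 and Ps = 853/9 + (1/9)·587 = 160.
ΔCS = ½(461 + 587)(146 − 118) = 14672; ΔPS = ½(461 + 587)(160 − 146) = 7336.
Government spending = 42 × 587 = 24654.
DWL = ½ × 42 × (587 − 461) = 2646; fraction = 2646 / 24654 = 63/587.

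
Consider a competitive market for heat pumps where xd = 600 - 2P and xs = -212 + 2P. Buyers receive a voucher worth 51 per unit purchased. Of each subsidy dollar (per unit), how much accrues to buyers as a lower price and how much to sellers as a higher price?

Buyers gain 25.5 per unit; sellers gain 25.5 per unit

Pre-subsidy: 600 - 2P = -212 + 2P gives P* = 203, x* = 194.
With the rebate, buyers effectively pay Pb = Ps − 51, where Ps is the price sellers receive.
Demand in terms of Ps becomes xd = 600 − 2(Ps − 51) = 702 - 2Ps. Setting this equal to supply: 702 - 2Ps = -212 + 2Ps, so Ps = 228.5.
Buyers pay Pb = 228.5 − 51 = 177.5; x' = -212 + 2·228.5 = 245.
Buyers' price falls by P* − Pb = 203 − 177.5 = 25.5; sellers' price rises by Ps − P* = 228.5 − 203 = 25.5.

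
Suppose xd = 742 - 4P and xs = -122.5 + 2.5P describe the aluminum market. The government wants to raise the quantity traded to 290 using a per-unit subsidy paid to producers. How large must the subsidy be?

Required subsidy s = 52 per unit

At x = 290, invert demand for the buyer price: Pb = (742 − 290)/4 = 113; invert supply for the seller price: Ps = (290 − (-122.5))/2.5 = 165.
The subsidy must fill the gap: s = Ps − Pb = 165 − 113 = 52.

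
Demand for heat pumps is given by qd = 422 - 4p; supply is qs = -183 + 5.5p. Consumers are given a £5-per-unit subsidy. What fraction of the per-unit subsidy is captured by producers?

Producer share = 8/19

Pre-subsidy: 422 - 4p = -183 + 5.5p gives p* = 1210/19, q* = 3178/19.
With the rebate, buyers effectively pay pb = ps − 5, where ps is the price sellers receive.
Demand in terms of ps becomes qd = 422 − 4(ps − 5) = 442 - 4ps. Setting this equal to supply: 442 - 4ps = -183 + 5.5ps, so ps = 1250/19.
Buyers pay pb = 1250/19 − 5 = 1155/19; q' = -183 + 5.5·(1250/19) = 3398/19.
Buyers' price falls by p* − pb = 1210/19 − 1155/19 = 55/19; sellers' price rises by ps − p* = 1250/19 − 1210/19 = 40/19.
So producers capture (40/19)/5 = 8/19 of each unit of subsidy.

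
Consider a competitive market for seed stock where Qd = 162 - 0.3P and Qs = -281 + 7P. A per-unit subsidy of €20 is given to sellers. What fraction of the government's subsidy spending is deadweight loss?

DWL / government spending = 70/3639

Pre-subsidy: 162 - 0.3P = -281 + 7P gives P* = 4430/73, Q* = 10497/73.
With the subsidy, sellers receive Ps = Pb + 20 for each unit, where Pb is the price buyers pay.
Supply in terms of Pb becomes Qs = -281 + 7(Pb + 20) = -141 + 7Pb. Setting this equal to demand: 162 - 0.3Pb = -141 + 7Pb, so Pb = 3030/73.
Sellers receive Ps = 3030/73 + 20 = 4490/73; Q' = 162 − 0.3·(3030/73) = 10917/73.
ΔCS = ½(10497/73 + 10917/73)(4430/73 − 3030/73) = 14989800/5329; ΔPS = ½(10497/73 + 10917/73)(4490/73 − 4430/73) = 642420/5329.
Government spending = 20 × 10917/73 = 218340/73.
DWL = ½ × 20 × (10917/73 − 10497/73) = 4200/73; fraction = (4200/73) / (218340/73) = 70/3639.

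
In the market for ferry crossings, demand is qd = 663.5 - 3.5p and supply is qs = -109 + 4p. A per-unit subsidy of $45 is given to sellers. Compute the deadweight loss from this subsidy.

Pre-subsidy: 663.5 - 3.5p = -109 + 4p gives p* = 103, q* = 303.
With the subsidy, sellers receive ps = pb + 45 for each unit, where pb is the price buyers pay.
Supply in terms of pb becomes qs = -109 + 4(pb + 45) = 71 + 4pb. Setting this equal to demand: 663.5 - 3.5pb = 71 + 4pb, so pb = 79.
Sellers receive ps = 79 + 45 = 124; q' = 663.5 − 3.5·79 = 387.
The subsidy expands output by 387 − 303 = 84 past the efficient level; on those units the gap between marginal cost and willingness to pay runs from 0 up to 45.
DWL = ½ × 45 × 84 = 1890.

Deadweight loss = $1890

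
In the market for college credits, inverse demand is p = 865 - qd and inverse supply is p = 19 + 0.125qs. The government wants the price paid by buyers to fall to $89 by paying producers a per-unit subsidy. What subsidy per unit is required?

At a buyer price of 89, quantity demanded is 865 − 1·89 = 776.
Sellers supply 776 only when they receive ps = 19 + 0.125·776 = 116.
s = ps − pb = 116 − 89 = 27.

Required subsidy s = $27 per unit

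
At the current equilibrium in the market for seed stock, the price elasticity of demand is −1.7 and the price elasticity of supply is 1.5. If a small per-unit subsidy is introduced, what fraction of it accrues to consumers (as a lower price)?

Consumer share = 0.46875

For a small subsidy around the equilibrium, the benefit split depends on the relative slopes, which at a point are proportional to the elasticities.
Buyer share = εs/(εs + |εd|) = 1.5/(1.5 + 1.7) = 0.46875; seller share = |εd|/(εs + |εd|) = 0.53125.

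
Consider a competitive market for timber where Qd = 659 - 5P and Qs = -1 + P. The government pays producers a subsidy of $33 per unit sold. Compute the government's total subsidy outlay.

Government cost = $4504.5

Pre-subsidy: 659 - 5P = -1 + P gives P* = 110, Q* = 109.
With the subsidy, sellers receive Ps = Pb + 33 for each unit, where Pb is the price buyers pay.
Supply in terms of Pb becomes Qs = -1 + 1(Pb + 33) = 32 + Pb. Setting this equal to demand: 659 - 5Pb = 32 + Pb, so Pb = 104.5.
Sellers receive Ps = 104.5 + 33 = 137.5; Q' = 659 − 5·104.5 = 136.5.
Government outlay = subsidy × quantity = 33 × 136.5 = 4504.5.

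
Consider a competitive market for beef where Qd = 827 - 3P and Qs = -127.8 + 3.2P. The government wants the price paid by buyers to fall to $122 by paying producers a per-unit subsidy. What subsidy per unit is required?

Required subsidy s = $62 per unit

At a buyer price of 122, quantity demanded is 827 − 3·122 = 461.
Sellers supply 461 only when they receive Ps with -127.8 + 3.2·Ps = 461, i.e. Ps = 184.
s = Ps − Pb = 184 − 122 = 62.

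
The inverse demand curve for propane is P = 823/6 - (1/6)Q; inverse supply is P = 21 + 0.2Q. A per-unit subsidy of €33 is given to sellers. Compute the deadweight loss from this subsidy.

Pre-subsidy: 823/6 - (1/6)Q = 21 + 0.2Q gives Q* = 3485/11 and P* = 928/11.
With the subsidy, sellers receive Ps = Pb + 33 for each unit, where Pb is the price buyers pay.
On the curves, Pb = 823/6 - (1/6)Q and Ps = 21 + 0.2Q; the wedge Ps − Pb = 33 gives 21 + 0.2Q − (823/6 - (1/6)Q) = 33, so Q' = 4475/11.
Then Pb = 823/6 − (1/6)·(4475/11) = 763/11 and Ps = 21 + 0.2·(4475/11) = 1126/11.
The subsidy expands output by 4475/11 − 3485/11 = 90 past the efficient level; on those units the gap between marginal cost and willingness to pay runs from 0 up to 33.
DWL = ½ × 33 × 90 = 1485.

Deadweight loss = €1485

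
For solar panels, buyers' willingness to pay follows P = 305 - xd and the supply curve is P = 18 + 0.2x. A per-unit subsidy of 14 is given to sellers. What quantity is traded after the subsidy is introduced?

x' = 1505/6

Pre-subsidy: 305 - x = 18 + 0.2x gives x* = 1435/6 and P* = 395/6.
With the subsidy, sellers receive Ps = Pb + 14 for each unit, where Pb is the price buyers pay.
On the curves, Pb = 305 - x and Ps = 18 + 0.2x; the wedge Ps − Pb = 14 gives 18 + 0.2x − (305 - x) = 14, so x' = 1505/6.
Then Pb = 305 − 1·(1505/6) = 325/6 and Ps = 18 + 0.2·(1505/6) = 409/6.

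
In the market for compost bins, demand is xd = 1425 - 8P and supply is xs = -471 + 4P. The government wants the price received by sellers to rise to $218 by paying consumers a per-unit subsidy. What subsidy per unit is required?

At a seller price of 218, quantity supplied is -471 + 4·218 = 401.
Buyers absorb 401 only when they pay Pb with 1425 − 8·Pb = 401, i.e. Pb = 128.
s = Ps − Pb = 218 − 128 = 90.

Required subsidy s = $90 per unit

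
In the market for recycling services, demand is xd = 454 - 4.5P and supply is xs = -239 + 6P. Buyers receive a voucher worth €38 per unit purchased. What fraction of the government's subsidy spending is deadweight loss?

DWL / government spending = 342/1783

Pre-subsidy: 454 - 4.5P = -239 + 6P gives P* = 66, x* = 157.
With the rebate, buyers effectively pay Pb = Ps − 38, where Ps is the price sellers receive.
Demand in terms of Ps becomes xd = 454 − 4.5(Ps − 38) = 625 - 4.5Ps. Setting this equal to supply: 625 - 4.5Ps = -239 + 6Ps, so Ps = 576/7.
Buyers pay Pb = 576/7 − 38 = 310/7; x' = -239 + 6·(576/7) = 1783/7.
ΔCS = ½(157 + 1783/7)(66 − 310/7) = 219032/49; ΔPS = ½(157 + 1783/7)(576/7 − 66) = 164274/49.
Government spending = 38 × 1783/7 = 67754/7.
DWL = ½ × 38 × (1783/7 − 157) = 12996/7; fraction = (12996/7) / (67754/7) = 342/1783.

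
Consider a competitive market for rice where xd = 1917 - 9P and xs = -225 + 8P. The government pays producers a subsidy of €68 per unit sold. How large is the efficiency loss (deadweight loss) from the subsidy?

Pre-subsidy: 1917 - 9P = -225 + 8P gives P* = 126, x* = 783.
With the subsidy, sellers receive Ps = Pb + 68 for each unit, where Pb is the price buyers pay.
Supply in terms of Pb becomes xs = -225 + 8(Pb + 68) = 319 + 8Pb. Setting this equal to demand: 1917 - 9Pb = 319 + 8Pb, so Pb = 94.
Sellers receive Ps = 94 + 68 = 162; x' = 1917 − 9·94 = 1071.
The subsidy expands output by 1071 − 783 = 288 past the efficient level; on those units the gap between marginal cost and willingness to pay runs from 0 up to 68.
DWL = ½ × 68 × 288 = 9792.

Deadweight loss = €9792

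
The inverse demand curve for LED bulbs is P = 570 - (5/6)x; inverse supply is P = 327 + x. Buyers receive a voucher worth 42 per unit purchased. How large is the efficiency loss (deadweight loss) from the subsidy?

Pre-subsidy: 570 - (5/6)x = 327 + x gives x* = 1458/11 and P* = 5055/11.
With the rebate, buyers effectively pay Pb = Ps − 42, where Ps is the price sellers receive.
On the curves, Pb = 570 - (5/6)x and Ps = 327 + x; the wedge Ps − Pb = 42 gives 327 + x − (570 - (5/6)x) = 42, so x' = 1710/11.
Then Pb = 570 − (5/6)·(1710/11) = 4845/11 and Ps = 327 + 1·(1710/11) = 5307/11.
The subsidy expands output by 1710/11 − 1458/11 = 252/11 past the efficient level; on those units the gap between marginal cost and willingness to pay runs from 0 up to 42.
DWL = ½ × 42 × 252/11 = 5292/11.

Deadweight loss = 5292/11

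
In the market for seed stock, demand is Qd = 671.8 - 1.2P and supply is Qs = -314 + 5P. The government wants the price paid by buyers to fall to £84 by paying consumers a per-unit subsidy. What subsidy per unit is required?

Required subsidy s = £93 per unit

At a buyer price of 84, quantity demanded is 671.8 − 1.2·84 = 571.
Sellers supply 571 only when they receive Ps with -314 + 5·Ps = 571, i.e. Ps = 177.
s = Ps − Pb = 177 − 84 = 93.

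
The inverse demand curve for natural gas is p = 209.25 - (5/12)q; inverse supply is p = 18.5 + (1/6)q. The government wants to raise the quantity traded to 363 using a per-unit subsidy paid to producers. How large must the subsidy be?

At q = 363, from the demand curve buyers pay pb = 209.25 − (5/12)·363 = 58; from the supply curve sellers need ps = 18.5 + (1/6)·363 = 79.
The subsidy must fill the gap: s = ps − pb = 79 − 58 = 21.

Required subsidy s = 21 per unit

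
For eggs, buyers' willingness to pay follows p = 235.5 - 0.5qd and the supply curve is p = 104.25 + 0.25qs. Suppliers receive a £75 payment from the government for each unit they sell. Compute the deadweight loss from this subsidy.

Deadweight loss = £3750

Pre-subsidy: 235.5 - 0.5q = 104.25 + 0.25q gives q* = 175 and p* = 148.
With the subsidy, sellers receive ps = pb + 75 for each unit, where pb is the price buyers pay.
On the curves, pb = 235.5 - 0.5q and ps = 104.25 + 0.25q; the wedge ps − pb = 75 gives 104.25 + 0.25q − (235.5 - 0.5q) = 75, so q' = 275.
Then pb = 235.5 − 0.5·275 = 98 and ps = 104.25 + 0.25·275 = 173.
The subsidy expands output by 275 − 175 = 100 past the efficient level; on those units the gap between marginal cost and willingness to pay runs from 0 up to 75.
DWL = ½ × 75 × 100 = 3750.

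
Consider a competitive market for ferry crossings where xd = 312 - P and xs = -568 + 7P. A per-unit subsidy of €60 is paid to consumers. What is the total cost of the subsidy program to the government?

Government cost = €15270

Pre-subsidy: 312 - P = -568 + 7P gives P* = 110, x* = 202.
With the rebate, buyers effectively pay Pb = Ps − 60, where Ps is the price sellers receive.
Demand in terms of Ps becomes xd = 312 − 1(Ps − 60) = 372 - Ps. Setting this equal to supply: 372 - Ps = -568 + 7Ps, so Ps = 117.5.
Buyers pay Pb = 117.5 − 60 = 57.5; x' = -568 + 7·117.5 = 254.5.
Government outlay = subsidy × quantity = 60 × 254.5 = 15270.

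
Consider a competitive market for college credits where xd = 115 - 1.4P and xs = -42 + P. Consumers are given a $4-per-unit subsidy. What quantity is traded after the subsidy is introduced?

x' = 25.75

Pre-subsidy: 115 - 1.4P = -42 + P gives P* = 785/12, x* = 281/12.
With the rebate, buyers effectively pay Pb = Ps − 4, where Ps is the price sellers receive.
Demand in terms of Ps becomes xd = 115 − 1.4(Ps − 4) = 120.6 - 1.4Ps. Setting this equal to supply: 120.6 - 1.4Ps = -42 + Ps, so Ps = 67.75.
Buyers pay Pb = 67.75 − 4 = 63.75; x' = -42 + 1·67.75 = 25.75.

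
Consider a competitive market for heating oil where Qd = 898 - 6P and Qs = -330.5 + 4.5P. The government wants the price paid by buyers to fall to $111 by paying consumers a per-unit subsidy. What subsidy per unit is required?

Required subsidy s = $14 per unit

At a buyer price of 111, quantity demanded is 898 − 6·111 = 232.
Sellers supply 232 only when they receive Ps with -330.5 + 4.5·Ps = 232, i.e. Ps = 125.
s = Ps − Pb = 125 − 111 = 14.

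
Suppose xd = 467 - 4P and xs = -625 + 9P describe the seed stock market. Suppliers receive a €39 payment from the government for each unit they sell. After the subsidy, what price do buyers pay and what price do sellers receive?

Buyers pay €57; sellers receive €96

Pre-subsidy: 467 - 4P = -625 + 9P gives P* = 84, x* = 131.
With the subsidy, sellers receive Ps = Pb + 39 for each unit, where Pb is the price buyers pay.
Supply in terms of Pb becomes xs = -625 + 9(Pb + 39) = -274 + 9Pb. Setting this equal to demand: 467 - 4Pb = -274 + 9Pb, so Pb = 57.
Sellers receive Ps = 57 + 39 = 96; x' = 467 − 4·57 = 239.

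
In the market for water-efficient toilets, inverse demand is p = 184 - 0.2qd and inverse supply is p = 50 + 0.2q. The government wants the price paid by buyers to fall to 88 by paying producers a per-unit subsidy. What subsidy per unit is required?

Required subsidy s = 58 per unit

At a buyer price of 88, quantity demanded is 920 − 5·88 = 480.
Sellers supply 480 only when they receive ps = 50 + 0.2·480 = 146.
s = ps − pb = 146 − 88 = 58.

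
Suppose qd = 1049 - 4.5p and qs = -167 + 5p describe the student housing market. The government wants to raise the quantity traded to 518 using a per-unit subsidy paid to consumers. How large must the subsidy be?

Required subsidy s = 19 per unit

At q = 518, invert demand for the buyer price: pb = (1049 − 518)/4.5 = 118; invert supply for the seller price: ps = (518 − (-167))/5 = 137.
The subsidy must fill the gap: s = ps − pb = 137 − 118 = 19.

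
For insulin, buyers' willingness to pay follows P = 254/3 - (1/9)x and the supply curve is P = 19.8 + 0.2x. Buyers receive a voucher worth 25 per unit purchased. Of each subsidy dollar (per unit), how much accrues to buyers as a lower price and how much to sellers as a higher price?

Buyers gain 125/14 per unit; sellers gain 225/14 per unit

Pre-subsidy: 254/3 - (1/9)x = 19.8 + 0.2x gives x* = 208.5 and P* = 61.5.
With the rebate, buyers effectively pay Pb = Ps − 25, where Ps is the price sellers receive.
On the curves, Pb = 254/3 - (1/9)x and Ps = 19.8 + 0.2x; the wedge Ps − Pb = 25 gives 19.8 + 0.2x − (254/3 - (1/9)x) = 25, so x' = 2022/7.
Then Pb = 254/3 − (1/9)·(2022/7) = 368/7 and Ps = 19.8 + 0.2·(2022/7) = 543/7.
Buyers' price falls by P* − Pb = 61.5 − 368/7 = 125/14; sellers' price rises by Ps − P* = 543/7 − 61.5 = 225/14.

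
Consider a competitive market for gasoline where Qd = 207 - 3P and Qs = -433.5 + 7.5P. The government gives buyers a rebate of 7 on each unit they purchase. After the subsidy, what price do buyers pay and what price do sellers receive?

Buyers pay 56; sellers receive 63

Pre-subsidy: 207 - 3P = -433.5 + 7.5P gives P* = 61, Q* = 24.
With the rebate, buyers effectively pay Pb = Ps − 7, where Ps is the price sellers receive.
Demand in terms of Ps becomes Qd = 207 − 3(Ps − 7) = 228 - 3Ps. Setting this equal to supply: 228 - 3Ps = -433.5 + 7.5Ps, so Ps = 63.
Buyers pay Pb = 63 − 7 = 56; Q' = -433.5 + 7.5·63 = 39.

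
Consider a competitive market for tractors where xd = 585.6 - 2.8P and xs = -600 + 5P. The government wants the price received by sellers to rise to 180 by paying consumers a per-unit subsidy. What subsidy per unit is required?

Required subsidy s = 78 per unit

At a seller price of 180, quantity supplied is -600 + 5·180 = 300.
Buyers absorb 300 only when they pay Pb with 585.6 − 2.8·Pb = 300, i.e. Pb = 102.
s = Ps − Pb = 180 − 102 = 78.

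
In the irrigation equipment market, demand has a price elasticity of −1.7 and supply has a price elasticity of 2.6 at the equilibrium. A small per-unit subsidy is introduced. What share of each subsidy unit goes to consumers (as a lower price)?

Consumer share = 26/43

For a small subsidy around the equilibrium, the benefit split depends on the relative slopes, which at a point are proportional to the elasticities.
Buyer share = εs/(εs + |εd|) = 2.6/(2.6 + 1.7) = 26/43; seller share = |εd|/(εs + |εd|) = 17/43.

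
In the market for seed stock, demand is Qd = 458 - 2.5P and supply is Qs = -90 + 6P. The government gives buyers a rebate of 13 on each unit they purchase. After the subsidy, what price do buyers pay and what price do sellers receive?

Buyers pay 940/17; sellers receive 1161/17

Pre-subsidy: 458 - 2.5P = -90 + 6P gives P* = 1096/17, Q* = 5046/17.
With the rebate, buyers effectively pay Pb = Ps − 13, where Ps is the price sellers receive.
Demand in terms of Ps becomes Qd = 458 − 2.5(Ps − 13) = 490.5 - 2.5Ps. Setting this equal to supply: 490.5 - 2.5Ps = -90 + 6Ps, so Ps = 1161/17.
Buyers pay Pb = 1161/17 − 13 = 940/17; Q' = -90 + 6·(1161/17) = 5436/17.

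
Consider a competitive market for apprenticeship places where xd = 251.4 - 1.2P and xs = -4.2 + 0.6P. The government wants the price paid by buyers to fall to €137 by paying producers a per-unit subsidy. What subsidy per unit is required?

At a buyer price of 137, quantity demanded is 251.4 − 1.2·137 = 87.
Sellers supply 87 only when they receive Ps with -4.2 + 0.6·Ps = 87, i.e. Ps = 152.
s = Ps − Pb = 152 − 137 = 15.

Required subsidy s = €15 per unit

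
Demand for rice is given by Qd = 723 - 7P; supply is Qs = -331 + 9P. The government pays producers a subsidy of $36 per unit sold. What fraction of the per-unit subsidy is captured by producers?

Pre-subsidy: 723 - 7P = -331 + 9P gives P* = 65.875, Q* = 261.875.
With the subsidy, sellers receive Ps = Pb + 36 for each unit, where Pb is the price buyers pay.
Supply in terms of Pb becomes Qs = -331 + 9(Pb + 36) = -7 + 9Pb. Setting this equal to demand: 723 - 7Pb = -7 + 9Pb, so Pb = 45.625.
Sellers receive Ps = 45.625 + 36 = 81.625; Q' = 723 − 7·45.625 = 403.625.
Buyers' price falls by P* − Pb = 65.875 − 45.625 = 20.25; sellers' price rises by Ps − P* = 81.625 − 65.875 = 15.75.
So producers capture 15.75/36 = 0.4375 of each unit of subsidy.

Producer share = 0.4375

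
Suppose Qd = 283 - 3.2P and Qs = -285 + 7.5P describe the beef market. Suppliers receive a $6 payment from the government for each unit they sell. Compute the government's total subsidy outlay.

Government cost = 81270/107

Pre-subsidy: 283 - 3.2P = -285 + 7.5P gives P* = 5680/107, Q* = 12105/107.
With the subsidy, sellers receive Ps = Pb + 6 for each unit, where Pb is the price buyers pay.
Supply in terms of Pb becomes Qs = -285 + 7.5(Pb + 6) = -240 + 7.5Pb. Setting this equal to demand: 283 - 3.2Pb = -240 + 7.5Pb, so Pb = 5230/107.
Sellers receive Ps = 5230/107 + 6 = 5872/107; Q' = 283 − 3.2·(5230/107) = 13545/107.
Government outlay = subsidy × quantity = 6 × 13545/107 = 81270/107.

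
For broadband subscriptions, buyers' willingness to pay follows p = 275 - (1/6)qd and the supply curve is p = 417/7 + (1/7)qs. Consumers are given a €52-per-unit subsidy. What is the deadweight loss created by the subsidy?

Pre-subsidy: 275 - (1/6)q = 417/7 + (1/7)q gives q* = 696 and p* = 159.
With the rebate, buyers effectively pay pb = ps − 52, where ps is the price sellers receive.
On the curves, pb = 275 - (1/6)q and ps = 417/7 + (1/7)q; the wedge ps − pb = 52 gives 417/7 + (1/7)q − (275 - (1/6)q) = 52, so q' = 864.
Then pb = 275 − (1/6)·864 = 131 and ps = 417/7 + (1/7)·864 = 183.
The subsidy expands output by 864 − 696 = 168 past the efficient level; on those units the gap between marginal cost and willingness to pay runs from 0 up to 52.
DWL = ½ × 52 × 168 = 4368.

Deadweight loss = €4368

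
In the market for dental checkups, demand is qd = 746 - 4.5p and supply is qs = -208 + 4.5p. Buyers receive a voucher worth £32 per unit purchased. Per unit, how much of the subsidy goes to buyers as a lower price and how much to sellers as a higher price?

Buyers gain £16 per unit; sellers gain £16 per unit

Pre-subsidy: 746 - 4.5p = -208 + 4.5p gives p* = 106, q* = 269.
With the rebate, buyers effectively pay pb = ps − 32, where ps is the price sellers receive.
Demand in terms of ps becomes qd = 746 − 4.5(ps − 32) = 890 - 4.5ps. Setting this equal to supply: 890 - 4.5ps = -208 + 4.5ps, so ps = 122.
Buyers pay pb = 122 − 32 = 90; q' = -208 + 4.5·122 = 341.
Buyers' price falls by p* − pb = 106 − 90 = 16; sellers' price rises by ps − p* = 122 − 106 = 16.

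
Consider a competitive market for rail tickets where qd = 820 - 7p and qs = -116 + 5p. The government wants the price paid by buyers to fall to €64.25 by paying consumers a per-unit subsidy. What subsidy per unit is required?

Required subsidy s = €33 per unit

At a buyer price of 64.25, quantity demanded is 820 − 7·64.25 = 370.25.
Sellers supply 370.25 only when they receive ps with -116 + 5·ps = 370.25, i.e. ps = 97.25.
s = ps − pb = 97.25 − 64.25 = 33.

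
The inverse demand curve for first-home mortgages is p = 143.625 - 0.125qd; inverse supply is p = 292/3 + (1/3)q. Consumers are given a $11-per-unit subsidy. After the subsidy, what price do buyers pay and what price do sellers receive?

Buyers pay $128; sellers receive $139

Pre-subsidy: 143.625 - 0.125q = 292/3 + (1/3)q gives q* = 101 and p* = 131.
With the rebate, buyers effectively pay pb = ps − 11, where ps is the price sellers receive.
On the curves, pb = 143.625 - 0.125q and ps = 292/3 + (1/3)q; the wedge ps − pb = 11 gives 292/3 + (1/3)q − (143.625 - 0.125q) = 11, so q' = 125.
Then pb = 143.625 − 0.125·125 = 128 and ps = 292/3 + (1/3)·125 = 139.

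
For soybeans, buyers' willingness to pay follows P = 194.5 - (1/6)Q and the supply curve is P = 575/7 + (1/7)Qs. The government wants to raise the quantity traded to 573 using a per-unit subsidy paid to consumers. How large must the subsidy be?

At Q = 573, from the demand curve buyers pay Pb = 194.5 − (1/6)·573 = 99; from the supply curve sellers need Ps = 575/7 + (1/7)·573 = 164.
The subsidy must fill the gap: s = Ps − Pb = 164 − 99 = 65.

Required subsidy s = 65 per unit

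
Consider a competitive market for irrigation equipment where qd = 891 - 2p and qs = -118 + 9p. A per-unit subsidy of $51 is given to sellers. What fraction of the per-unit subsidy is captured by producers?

Pre-subsidy: 891 - 2p = -118 + 9p gives p* = 1009/11, q* = 7783/11.
With the subsidy, sellers receive ps = pb + 51 for each unit, where pb is the price buyers pay.
Supply in terms of pb becomes qs = -118 + 9(pb + 51) = 341 + 9pb. Setting this equal to demand: 891 - 2pb = 341 + 9pb, so pb = 50.
Sellers receive ps = 50 + 51 = 101; q' = 891 − 2·50 = 791.
Buyers' price falls by p* − pb = 1009/11 − 50 = 459/11; sellers' price rises by ps − p* = 101 − 1009/11 = 102/11.
So producers capture (102/11)/51 = 2/11 of each unit of subsidy.

Producer share = 2/11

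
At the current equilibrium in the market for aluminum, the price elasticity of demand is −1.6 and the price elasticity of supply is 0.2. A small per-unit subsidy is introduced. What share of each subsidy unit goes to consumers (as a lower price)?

For a small subsidy around the equilibrium, the benefit split depends on the relative slopes, which at a point are proportional to the elasticities.
Buyer share = εs/(εs + |εd|) = 0.2/(0.2 + 1.6) = 1/9; seller share = |εd|/(εs + |εd|) = 8/9.

Consumer share = 1/9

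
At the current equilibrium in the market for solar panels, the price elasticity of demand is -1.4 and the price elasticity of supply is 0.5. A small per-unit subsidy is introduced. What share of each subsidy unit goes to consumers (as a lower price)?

Consumer share = 5/19

For a small subsidy around the equilibrium, the benefit split depends on the relative slopes, which at a point are proportional to the elasticities.
Buyer share = εs/(εs + |εd|) = 0.5/(0.5 + 1.4) = 5/19; seller share = |εd|/(εs + |εd|) = 14/19.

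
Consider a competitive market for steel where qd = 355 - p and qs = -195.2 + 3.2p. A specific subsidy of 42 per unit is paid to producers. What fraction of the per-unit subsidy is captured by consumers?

Pre-subsidy: 355 - p = -195.2 + 3.2p gives p* = 131, q* = 224.
With the subsidy, sellers receive ps = pb + 42 for each unit, where pb is the price buyers pay.
Supply in terms of pb becomes qs = -195.2 + 3.2(pb + 42) = -60.8 + 3.2pb. Setting this equal to demand: 355 - pb = -60.8 + 3.2pb, so pb = 99.
Sellers receive ps = 99 + 42 = 141; q' = 355 − 1·99 = 256.
Buyers' price falls by p* − pb = 131 − 99 = 32; sellers' price rises by ps − p* = 141 − 131 = 10.
So consumers capture 32/42 = 16/21 of each unit of subsidy.

Consumer share = 16/21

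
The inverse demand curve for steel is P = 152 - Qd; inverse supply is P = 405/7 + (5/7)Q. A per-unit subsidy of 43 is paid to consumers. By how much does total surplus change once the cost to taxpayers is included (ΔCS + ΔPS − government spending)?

Net change in total surplus = -12943/24

Pre-subsidy: 152 - Q = 405/7 + (5/7)Q gives Q* = 659/12 and P* = 1165/12.
With the rebate, buyers effectively pay Pb = Ps − 43, where Ps is the price sellers receive.
On the curves, Pb = 152 - Q and Ps = 405/7 + (5/7)Q; the wedge Ps − Pb = 43 gives 405/7 + (5/7)Q − (152 - Q) = 43, so Q' = 80.
Then Pb = 152 − 1·80 = 72 and Ps = 405/7 + (5/7)·80 = 115.
ΔCS = ½(659/12 + 80)(1165/12 − 72) = 487319/288; ΔPS = ½(659/12 + 80)(115 − 1165/12) = 348085/288.
Government spending = 43 × 80 = 3440.
Net change = 487319/288 + 348085/288 − 3440 = -12943/24. The loss equals the DWL triangle ½·43·301/12.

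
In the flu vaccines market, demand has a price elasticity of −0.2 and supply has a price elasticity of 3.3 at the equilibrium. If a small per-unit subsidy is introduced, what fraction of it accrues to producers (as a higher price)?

Producer share = 2/35

For a small subsidy around the equilibrium, the benefit split depends on the relative slopes, which at a point are proportional to the elasticities.
Buyer share = εs/(εs + |εd|) = 3.3/(3.3 + 0.2) = 33/35; seller share = |εd|/(εs + |εd|) = 2/35.
So producers capture 2/35 of the subsidy.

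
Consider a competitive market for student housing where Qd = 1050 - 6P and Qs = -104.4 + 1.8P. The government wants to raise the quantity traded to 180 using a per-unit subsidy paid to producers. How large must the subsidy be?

Required subsidy s = 13 per unit

At Q = 180, invert demand for the buyer price: Pb = (1050 − 180)/6 = 145; invert supply for the seller price: Ps = (180 − (-104.4))/1.8 = 158.
The subsidy must fill the gap: s = Ps − Pb = 158 − 145 = 13.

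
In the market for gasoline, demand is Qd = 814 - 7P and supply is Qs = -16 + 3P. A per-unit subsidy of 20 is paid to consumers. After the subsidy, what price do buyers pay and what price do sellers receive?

Buyers pay 77; sellers receive 97

Pre-subsidy: 814 - 7P = -16 + 3P gives P* = 83, Q* = 233.
With the rebate, buyers effectively pay Pb = Ps − 20, where Ps is the price sellers receive.
Demand in terms of Ps becomes Qd = 814 − 7(Ps − 20) = 954 - 7Ps. Setting this equal to supply: 954 - 7Ps = -16 + 3Ps, so Ps = 97.
Buyers pay Pb = 97 − 20 = 77; Q' = -16 + 3·97 = 275.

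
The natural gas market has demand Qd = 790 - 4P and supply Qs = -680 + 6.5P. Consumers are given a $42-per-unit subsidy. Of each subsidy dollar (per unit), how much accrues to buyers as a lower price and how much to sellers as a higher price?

Buyers gain $26 per unit; sellers gain $16 per unit

Pre-subsidy: 790 - 4P = -680 + 6.5P gives P* = 140, Q* = 230.
With the rebate, buyers effectively pay Pb = Ps − 42, where Ps is the price sellers receive.
Demand in terms of Ps becomes Qd = 790 − 4(Ps − 42) = 958 - 4Ps. Setting this equal to supply: 958 - 4Ps = -680 + 6.5Ps, so Ps = 156.
Buyers pay Pb = 156 − 42 = 114; Q' = -680 + 6.5·156 = 334.
Buyers' price falls by P* − Pb = 140 − 114 = 26; sellers' price rises by Ps − P* = 156 − 140 = 16.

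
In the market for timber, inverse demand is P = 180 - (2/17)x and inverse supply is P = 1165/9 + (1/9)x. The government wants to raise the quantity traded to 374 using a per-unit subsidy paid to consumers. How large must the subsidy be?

Required subsidy s = 35 per unit

At x = 374, from the demand curve buyers pay Pb = 180 − (2/17)·374 = 136; from the supply curve sellers need Ps = 1165/9 + (1/9)·374 = 171.
The subsidy must fill the gap: s = Ps − Pb = 171 − 136 = 35.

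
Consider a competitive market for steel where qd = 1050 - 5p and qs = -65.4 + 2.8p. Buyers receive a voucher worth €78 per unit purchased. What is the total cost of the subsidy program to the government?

Government cost = €37050

Pre-subsidy: 1050 - 5p = -65.4 + 2.8p gives p* = 143, q* = 335.
With the rebate, buyers effectively pay pb = ps − 78, where ps is the price sellers receive.
Demand in terms of ps becomes qd = 1050 − 5(ps − 78) = 1440 - 5ps. Setting this equal to supply: 1440 - 5ps = -65.4 + 2.8ps, so ps = 193.
Buyers pay pb = 193 − 78 = 115; q' = -65.4 + 2.8·193 = 475.
Government outlay = subsidy × quantity = 78 × 475 = 37050.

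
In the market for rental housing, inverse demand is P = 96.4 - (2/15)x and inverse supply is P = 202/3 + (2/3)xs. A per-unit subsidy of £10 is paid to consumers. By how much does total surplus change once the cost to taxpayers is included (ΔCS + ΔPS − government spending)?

Net change in total surplus = -£62.5

Pre-subsidy: 96.4 - (2/15)x = 202/3 + (2/3)x gives x* = 109/3 and P* = 824/9.
With the rebate, buyers effectively pay Pb = Ps − 10, where Ps is the price sellers receive.
On the curves, Pb = 96.4 - (2/15)x and Ps = 202/3 + (2/3)x; the wedge Ps − Pb = 10 gives 202/3 + (2/3)x − (96.4 - (2/15)x) = 10, so x' = 293/6.
Then Pb = 96.4 − (2/15)·(293/6) = 809/9 and Ps = 202/3 + (2/3)·(293/6) = 899/9.
ΔCS = ½(109/3 + 293/6)(824/9 − 809/9) = 2555/36; ΔPS = ½(109/3 + 293/6)(899/9 − 824/9) = 12775/36.
Government spending = 10 × 293/6 = 1465/3.
Net change = 2555/36 + 12775/36 − 1465/3 = -62.5. The loss equals the DWL triangle ½·10·12.5.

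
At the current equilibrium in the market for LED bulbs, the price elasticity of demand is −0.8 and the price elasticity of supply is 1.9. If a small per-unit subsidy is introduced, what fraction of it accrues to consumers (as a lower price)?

Consumer share = 19/27

For a small subsidy around the equilibrium, the benefit split depends on the relative slopes, which at a point are proportional to the elasticities.
Buyer share = εs/(εs + |εd|) = 1.9/(1.9 + 0.8) = 19/27; seller share = |εd|/(εs + |εd|) = 8/27.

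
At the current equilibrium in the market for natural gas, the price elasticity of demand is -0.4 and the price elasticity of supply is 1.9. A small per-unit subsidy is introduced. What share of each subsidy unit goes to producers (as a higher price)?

Producer share = 4/23

For a small subsidy around the equilibrium, the benefit split depends on the relative slopes, which at a point are proportional to the elasticities.
Buyer share = εs/(εs + |εd|) = 1.9/(1.9 + 0.4) = 19/23; seller share = |εd|/(εs + |εd|) = 4/23.
So producers capture 4/23 of the subsidy.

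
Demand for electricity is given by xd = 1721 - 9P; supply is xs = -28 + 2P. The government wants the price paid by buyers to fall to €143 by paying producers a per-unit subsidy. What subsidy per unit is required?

Required subsidy s = €88 per unit

At a buyer price of 143, quantity demanded is 1721 − 9·143 = 434.
Sellers supply 434 only when they receive Ps with -28 + 2·Ps = 434, i.e. Ps = 231.
s = Ps − Pb = 231 − 143 = 88.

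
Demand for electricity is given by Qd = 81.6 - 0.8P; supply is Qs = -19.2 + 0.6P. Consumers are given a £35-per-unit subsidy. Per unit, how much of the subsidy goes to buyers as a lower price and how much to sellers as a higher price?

Pre-subsidy: 81.6 - 0.8P = -19.2 + 0.6P gives P* = 72, Q* = 24.
With the rebate, buyers effectively pay Pb = Ps − 35, where Ps is the price sellers receive.
Demand in terms of Ps becomes Qd = 81.6 − 0.8(Ps − 35) = 109.6 - 0.8Ps. Setting this equal to supply: 109.6 - 0.8Ps = -19.2 + 0.6Ps, so Ps = 92.
Buyers pay Pb = 92 − 35 = 57; Q' = -19.2 + 0.6·92 = 36.
Buyers' price falls by P* − Pb = 72 − 57 = 15; sellers' price rises by Ps − P* = 92 − 72 = 20.

Buyers gain £15 per unit; sellers gain £20 per unit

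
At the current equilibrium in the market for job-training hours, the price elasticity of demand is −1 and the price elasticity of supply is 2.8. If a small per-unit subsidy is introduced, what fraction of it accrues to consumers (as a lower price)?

For a small subsidy around the equilibrium, the benefit split depends on the relative slopes, which at a point are proportional to the elasticities.
Buyer share = εs/(εs + |εd|) = 2.8/(2.8 + 1) = 14/19; seller share = |εd|/(εs + |εd|) = 5/19.

Consumer share = 14/19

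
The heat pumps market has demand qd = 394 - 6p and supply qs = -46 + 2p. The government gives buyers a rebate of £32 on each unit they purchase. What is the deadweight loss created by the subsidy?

Deadweight loss = £768

Pre-subsidy: 394 - 6p = -46 + 2p gives p* = 55, q* = 64.
With the rebate, buyers effectively pay pb = ps − 32, where ps is the price sellers receive.
Demand in terms of ps becomes qd = 394 − 6(ps − 32) = 586 - 6ps. Setting this equal to supply: 586 - 6ps = -46 + 2ps, so ps = 79.
Buyers pay pb = 79 − 32 = 47; q' = -46 + 2·79 = 112.
The subsidy expands output by 112 − 64 = 48 past the efficient level; on those units the gap between marginal cost and willingness to pay runs from 0 up to 32.
DWL = ½ × 32 × 48 = 768.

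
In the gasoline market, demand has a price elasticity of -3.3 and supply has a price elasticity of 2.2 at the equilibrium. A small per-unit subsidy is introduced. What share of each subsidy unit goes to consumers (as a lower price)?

For a small subsidy around the equilibrium, the benefit split depends on the relative slopes, which at a point are proportional to the elasticities.
Buyer share = εs/(εs + |εd|) = 2.2/(2.2 + 3.3) = 0.4; seller share = |εd|/(εs + |εd|) = 0.6.

Consumer share = 0.4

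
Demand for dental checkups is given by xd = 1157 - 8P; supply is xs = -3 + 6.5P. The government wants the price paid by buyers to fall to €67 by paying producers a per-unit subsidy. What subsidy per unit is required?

Required subsidy s = €29 per unit

At a buyer price of 67, quantity demanded is 1157 − 8·67 = 621.
Sellers supply 621 only when they receive Ps with -3 + 6.5·Ps = 621, i.e. Ps = 96.
s = Ps − Pb = 96 − 67 = 29.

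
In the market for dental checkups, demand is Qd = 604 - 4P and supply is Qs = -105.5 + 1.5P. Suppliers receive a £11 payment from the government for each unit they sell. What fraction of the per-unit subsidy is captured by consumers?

Pre-subsidy: 604 - 4P = -105.5 + 1.5P gives P* = 129, Q* = 88.
With the subsidy, sellers receive Ps = Pb + 11 for each unit, where Pb is the price buyers pay.
Supply in terms of Pb becomes Qs = -105.5 + 1.5(Pb + 11) = -89 + 1.5Pb. Setting this equal to demand: 604 - 4Pb = -89 + 1.5Pb, so Pb = 126.
Sellers receive Ps = 126 + 11 = 137; Q' = 604 − 4·126 = 100.
Buyers' price falls by P* − Pb = 129 − 126 = 3; sellers' price rises by Ps − P* = 137 − 129 = 8.
So consumers capture 3/11 = 3/11 of each unit of subsidy.

Consumer share = 3/11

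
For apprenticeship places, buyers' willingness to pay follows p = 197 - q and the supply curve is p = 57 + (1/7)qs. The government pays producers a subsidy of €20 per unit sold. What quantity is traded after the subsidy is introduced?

Pre-subsidy: 197 - q = 57 + (1/7)q gives q* = 122.5 and p* = 74.5.
With the subsidy, sellers receive ps = pb + 20 for each unit, where pb is the price buyers pay.
On the curves, pb = 197 - q and ps = 57 + (1/7)q; the wedge ps − pb = 20 gives 57 + (1/7)q − (197 - q) = 20, so q' = 140.
Then pb = 197 − 1·140 = 57 and ps = 57 + (1/7)·140 = 77.

q' = 140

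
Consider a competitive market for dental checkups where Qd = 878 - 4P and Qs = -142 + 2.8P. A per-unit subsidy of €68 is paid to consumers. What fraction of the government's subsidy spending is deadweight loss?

DWL / government spending = 28/195

Pre-subsidy: 878 - 4P = -142 + 2.8P gives P* = 150, Q* = 278.
With the rebate, buyers effectively pay Pb = Ps − 68, where Ps is the price sellers receive.
Demand in terms of Ps becomes Qd = 878 − 4(Ps − 68) = 1150 - 4Ps. Setting this equal to supply: 1150 - 4Ps = -142 + 2.8Ps, so Ps = 190.
Buyers pay Pb = 190 − 68 = 122; Q' = -142 + 2.8·190 = 390.
ΔCS = ½(278 + 390)(150 − 122) = 9352; ΔPS = ½(278 + 390)(190 − 150) = 13360.
Government spending = 68 × 390 = 26520.
DWL = ½ × 68 × (390 − 278) = 3808; fraction = 3808 / 26520 = 28/195.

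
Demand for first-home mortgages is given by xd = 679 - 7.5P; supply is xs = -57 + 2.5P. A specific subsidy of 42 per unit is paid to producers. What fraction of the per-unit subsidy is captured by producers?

Producer share = 0.75

Pre-subsidy: 679 - 7.5P = -57 + 2.5P gives P* = 73.6, x* = 127.
With the subsidy, sellers receive Ps = Pb + 42 for each unit, where Pb is the price buyers pay.
Supply in terms of Pb becomes xs = -57 + 2.5(Pb + 42) = 48 + 2.5Pb. Setting this equal to demand: 679 - 7.5Pb = 48 + 2.5Pb, so Pb = 63.1.
Sellers receive Ps = 63.1 + 42 = 105.1; x' = 679 − 7.5·63.1 = 205.75.
Buyers' price falls by P* − Pb = 73.6 − 63.1 = 10.5; sellers' price rises by Ps − P* = 105.1 − 73.6 = 31.5.
So producers capture 31.5/42 = 0.75 of each unit of subsidy.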